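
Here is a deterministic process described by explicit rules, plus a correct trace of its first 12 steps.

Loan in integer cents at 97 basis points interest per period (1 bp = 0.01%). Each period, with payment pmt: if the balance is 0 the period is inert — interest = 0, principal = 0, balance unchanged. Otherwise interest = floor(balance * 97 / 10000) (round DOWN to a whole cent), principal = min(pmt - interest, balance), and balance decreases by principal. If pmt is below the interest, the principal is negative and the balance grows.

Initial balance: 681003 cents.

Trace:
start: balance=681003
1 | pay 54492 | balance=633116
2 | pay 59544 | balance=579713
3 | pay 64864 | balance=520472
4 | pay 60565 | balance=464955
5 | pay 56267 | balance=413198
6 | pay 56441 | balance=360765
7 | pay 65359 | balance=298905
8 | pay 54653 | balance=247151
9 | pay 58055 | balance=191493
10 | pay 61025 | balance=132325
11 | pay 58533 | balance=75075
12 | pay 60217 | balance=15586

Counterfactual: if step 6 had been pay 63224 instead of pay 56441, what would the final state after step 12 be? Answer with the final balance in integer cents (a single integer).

8398

(re-executing from step 6 with the substitution; state before step 6: balance=413198)
6 | pay 63224 | balance=353982
7 | pay 65359 | balance=292056
8 | pay 54653 | balance=240235
9 | pay 58055 | balance=184510
10 | pay 61025 | balance=125274
11 | pay 58533 | balance=67956
12 | pay 60217 | balance=8398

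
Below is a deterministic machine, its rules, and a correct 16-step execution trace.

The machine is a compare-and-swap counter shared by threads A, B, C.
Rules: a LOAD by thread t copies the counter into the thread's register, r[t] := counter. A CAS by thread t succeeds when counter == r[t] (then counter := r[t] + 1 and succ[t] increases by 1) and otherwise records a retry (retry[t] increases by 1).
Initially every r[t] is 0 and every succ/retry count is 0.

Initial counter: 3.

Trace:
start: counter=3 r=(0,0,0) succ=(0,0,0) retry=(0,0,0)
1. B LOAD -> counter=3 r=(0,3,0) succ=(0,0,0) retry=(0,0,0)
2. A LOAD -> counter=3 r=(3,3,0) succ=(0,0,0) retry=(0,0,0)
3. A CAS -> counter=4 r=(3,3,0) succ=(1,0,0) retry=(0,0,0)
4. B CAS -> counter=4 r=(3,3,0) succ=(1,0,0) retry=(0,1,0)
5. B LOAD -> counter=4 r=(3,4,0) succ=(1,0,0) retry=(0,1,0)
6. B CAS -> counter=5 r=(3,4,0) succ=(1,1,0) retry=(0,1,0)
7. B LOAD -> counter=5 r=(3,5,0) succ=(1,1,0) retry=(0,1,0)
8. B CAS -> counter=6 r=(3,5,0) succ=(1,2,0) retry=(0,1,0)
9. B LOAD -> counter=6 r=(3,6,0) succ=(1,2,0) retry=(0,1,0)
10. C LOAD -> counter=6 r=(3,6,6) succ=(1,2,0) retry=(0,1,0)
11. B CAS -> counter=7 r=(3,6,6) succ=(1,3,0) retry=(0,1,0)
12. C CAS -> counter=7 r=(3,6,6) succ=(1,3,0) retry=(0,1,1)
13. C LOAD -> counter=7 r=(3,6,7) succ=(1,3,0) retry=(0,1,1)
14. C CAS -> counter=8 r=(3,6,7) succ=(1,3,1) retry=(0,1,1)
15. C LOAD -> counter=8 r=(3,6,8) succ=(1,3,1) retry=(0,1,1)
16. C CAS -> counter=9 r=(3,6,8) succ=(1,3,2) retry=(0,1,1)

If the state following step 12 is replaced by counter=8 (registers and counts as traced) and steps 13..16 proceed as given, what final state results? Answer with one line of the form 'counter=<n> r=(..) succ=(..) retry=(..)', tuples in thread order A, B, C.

state after step 12 := counter=8 r=(3,6,6) succ=(1,3,0) retry=(0,1,1)
13. C LOAD -> counter=8 r=(3,6,8) succ=(1,3,0) retry=(0,1,1)
14. C CAS -> counter=9 r=(3,6,8) succ=(1,3,1) retry=(0,1,1)
15. C LOAD -> counter=9 r=(3,6,9) succ=(1,3,1) retry=(0,1,1)
16. C CAS -> counter=10 r=(3,6,9) succ=(1,3,2) retry=(0,1,1)

counter=10 r=(3,6,9) succ=(1,3,2) retry=(0,1,1)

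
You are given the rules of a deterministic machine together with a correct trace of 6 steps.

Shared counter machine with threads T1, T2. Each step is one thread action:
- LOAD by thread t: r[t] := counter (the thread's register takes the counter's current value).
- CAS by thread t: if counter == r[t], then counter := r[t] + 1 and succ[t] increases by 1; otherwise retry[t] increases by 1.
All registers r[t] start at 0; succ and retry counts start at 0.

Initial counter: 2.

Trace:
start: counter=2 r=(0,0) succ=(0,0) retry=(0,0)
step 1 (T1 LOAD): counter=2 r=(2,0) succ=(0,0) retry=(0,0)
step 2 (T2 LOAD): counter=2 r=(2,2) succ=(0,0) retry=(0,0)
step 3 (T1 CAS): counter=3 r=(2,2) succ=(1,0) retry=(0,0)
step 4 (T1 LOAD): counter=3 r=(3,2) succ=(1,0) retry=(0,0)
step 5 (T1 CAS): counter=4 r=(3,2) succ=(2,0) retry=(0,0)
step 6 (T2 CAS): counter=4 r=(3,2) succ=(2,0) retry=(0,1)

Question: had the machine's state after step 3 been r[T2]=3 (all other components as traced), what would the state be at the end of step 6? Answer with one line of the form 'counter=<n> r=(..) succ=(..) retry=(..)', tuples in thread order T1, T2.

state after step 3 := counter=3 r=(2,3) succ=(1,0) retry=(0,0)
step 4 (T1 LOAD): counter=3 r=(3,3) succ=(1,0) retry=(0,0)
step 5 (T1 CAS): counter=4 r=(3,3) succ=(2,0) retry=(0,0)
step 6 (T2 CAS): counter=4 r=(3,3) succ=(2,0) retry=(0,1)

counter=4 r=(3,3) succ=(2,0) retry=(0,1)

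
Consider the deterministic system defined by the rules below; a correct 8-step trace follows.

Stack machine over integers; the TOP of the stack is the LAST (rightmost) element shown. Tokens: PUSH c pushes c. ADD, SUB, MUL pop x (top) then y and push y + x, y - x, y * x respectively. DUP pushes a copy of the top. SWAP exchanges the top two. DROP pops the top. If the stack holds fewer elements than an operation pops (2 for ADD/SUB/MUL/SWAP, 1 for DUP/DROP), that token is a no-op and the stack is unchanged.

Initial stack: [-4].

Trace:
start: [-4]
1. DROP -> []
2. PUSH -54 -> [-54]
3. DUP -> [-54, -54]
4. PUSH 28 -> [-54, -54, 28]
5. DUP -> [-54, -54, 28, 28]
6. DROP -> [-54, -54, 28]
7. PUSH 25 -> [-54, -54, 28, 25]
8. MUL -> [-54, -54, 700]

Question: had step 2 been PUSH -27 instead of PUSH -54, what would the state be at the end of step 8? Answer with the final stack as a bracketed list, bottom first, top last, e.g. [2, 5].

(re-executing from step 2 with the substitution; state before step 2: [])
2. PUSH -27 -> [-27]
3. DUP -> [-27, -27]
4. PUSH 28 -> [-27, -27, 28]
5. DUP -> [-27, -27, 28, 28]
6. DROP -> [-27, -27, 28]
7. PUSH 25 -> [-27, -27, 28, 25]
8. MUL -> [-27, -27, 700]

[-27, -27, 700]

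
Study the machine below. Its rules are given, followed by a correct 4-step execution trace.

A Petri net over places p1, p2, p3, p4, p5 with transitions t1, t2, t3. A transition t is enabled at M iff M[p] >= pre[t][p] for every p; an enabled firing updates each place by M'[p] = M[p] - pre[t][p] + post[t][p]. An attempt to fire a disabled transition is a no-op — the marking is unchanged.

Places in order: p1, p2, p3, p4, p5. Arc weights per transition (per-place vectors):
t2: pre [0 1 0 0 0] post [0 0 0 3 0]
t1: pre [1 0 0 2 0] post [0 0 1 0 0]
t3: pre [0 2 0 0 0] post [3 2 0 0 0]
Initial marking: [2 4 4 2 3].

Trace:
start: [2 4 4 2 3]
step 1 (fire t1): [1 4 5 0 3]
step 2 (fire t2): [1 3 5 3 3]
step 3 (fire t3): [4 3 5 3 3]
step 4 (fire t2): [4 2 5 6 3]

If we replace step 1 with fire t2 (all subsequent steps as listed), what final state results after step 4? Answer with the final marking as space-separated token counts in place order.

(re-executing from step 1 with the substitution; state before step 1: [2 4 4 2 3])
step 1 (fire t2): [2 3 4 5 3]
step 2 (fire t2): [2 2 4 8 3]
step 3 (fire t3): [5 2 4 8 3]
step 4 (fire t2): [5 1 4 11 3]

5 1 4 11 3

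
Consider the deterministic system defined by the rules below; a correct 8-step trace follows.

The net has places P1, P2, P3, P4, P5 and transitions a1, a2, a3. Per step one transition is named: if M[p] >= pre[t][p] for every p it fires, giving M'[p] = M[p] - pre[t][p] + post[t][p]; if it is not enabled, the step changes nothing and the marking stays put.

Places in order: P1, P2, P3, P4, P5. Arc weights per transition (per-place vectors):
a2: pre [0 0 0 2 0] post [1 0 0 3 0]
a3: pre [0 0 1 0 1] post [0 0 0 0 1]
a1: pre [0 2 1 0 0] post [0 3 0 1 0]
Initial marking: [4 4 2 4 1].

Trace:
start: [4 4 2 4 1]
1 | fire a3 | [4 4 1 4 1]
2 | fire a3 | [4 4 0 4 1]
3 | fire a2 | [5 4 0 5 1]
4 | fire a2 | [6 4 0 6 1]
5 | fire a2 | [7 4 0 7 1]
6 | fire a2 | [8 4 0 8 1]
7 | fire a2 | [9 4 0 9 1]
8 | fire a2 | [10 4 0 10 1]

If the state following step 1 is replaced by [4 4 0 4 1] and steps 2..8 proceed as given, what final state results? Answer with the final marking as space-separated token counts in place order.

10 4 0 10 1

state after step 1 := [4 4 0 4 1]
2 | fire a3 | [4 4 0 4 1]
3 | fire a2 | [5 4 0 5 1]
4 | fire a2 | [6 4 0 6 1]
5 | fire a2 | [7 4 0 7 1]
6 | fire a2 | [8 4 0 8 1]
7 | fire a2 | [9 4 0 9 1]
8 | fire a2 | [10 4 0 10 1]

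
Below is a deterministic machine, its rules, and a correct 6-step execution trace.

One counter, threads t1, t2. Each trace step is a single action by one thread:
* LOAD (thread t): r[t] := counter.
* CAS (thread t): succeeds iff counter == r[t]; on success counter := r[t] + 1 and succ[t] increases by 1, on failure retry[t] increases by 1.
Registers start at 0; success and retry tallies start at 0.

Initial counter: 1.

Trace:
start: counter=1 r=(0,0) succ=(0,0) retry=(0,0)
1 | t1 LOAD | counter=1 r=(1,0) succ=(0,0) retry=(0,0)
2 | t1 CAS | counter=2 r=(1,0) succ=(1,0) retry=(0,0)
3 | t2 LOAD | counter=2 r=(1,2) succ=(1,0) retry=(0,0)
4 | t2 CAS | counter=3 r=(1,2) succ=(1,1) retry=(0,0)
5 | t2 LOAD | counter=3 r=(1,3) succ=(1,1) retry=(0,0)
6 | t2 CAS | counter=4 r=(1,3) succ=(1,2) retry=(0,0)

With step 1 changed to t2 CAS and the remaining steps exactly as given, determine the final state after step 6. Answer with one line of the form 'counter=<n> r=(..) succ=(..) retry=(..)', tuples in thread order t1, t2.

(re-executing from step 1 with the substitution; state before step 1: counter=1 r=(0,0) succ=(0,0) retry=(0,0))
1 | t2 CAS | counter=1 r=(0,0) succ=(0,0) retry=(0,1)
2 | t1 CAS | counter=1 r=(0,0) succ=(0,0) retry=(1,1)
3 | t2 LOAD | counter=1 r=(0,1) succ=(0,0) retry=(1,1)
4 | t2 CAS | counter=2 r=(0,1) succ=(0,1) retry=(1,1)
5 | t2 LOAD | counter=2 r=(0,2) succ=(0,1) retry=(1,1)
6 | t2 CAS | counter=3 r=(0,2) succ=(0,2) retry=(1,1)

counter=3 r=(0,2) succ=(0,2) retry=(1,1)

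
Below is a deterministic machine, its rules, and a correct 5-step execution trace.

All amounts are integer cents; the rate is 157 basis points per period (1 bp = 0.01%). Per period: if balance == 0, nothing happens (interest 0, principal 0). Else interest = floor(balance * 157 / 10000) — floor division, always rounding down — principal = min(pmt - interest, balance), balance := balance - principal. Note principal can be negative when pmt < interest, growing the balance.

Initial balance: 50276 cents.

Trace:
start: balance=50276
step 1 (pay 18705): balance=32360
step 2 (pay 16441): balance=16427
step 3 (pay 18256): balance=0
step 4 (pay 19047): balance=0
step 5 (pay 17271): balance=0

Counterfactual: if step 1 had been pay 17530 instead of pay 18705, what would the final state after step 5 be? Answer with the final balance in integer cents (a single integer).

(re-executing from step 1 with the substitution; state before step 1: balance=50276)
step 1 (pay 17530): balance=33535
step 2 (pay 16441): balance=17620
step 3 (pay 18256): balance=0
step 4 (pay 19047): balance=0
step 5 (pay 17271): balance=0

0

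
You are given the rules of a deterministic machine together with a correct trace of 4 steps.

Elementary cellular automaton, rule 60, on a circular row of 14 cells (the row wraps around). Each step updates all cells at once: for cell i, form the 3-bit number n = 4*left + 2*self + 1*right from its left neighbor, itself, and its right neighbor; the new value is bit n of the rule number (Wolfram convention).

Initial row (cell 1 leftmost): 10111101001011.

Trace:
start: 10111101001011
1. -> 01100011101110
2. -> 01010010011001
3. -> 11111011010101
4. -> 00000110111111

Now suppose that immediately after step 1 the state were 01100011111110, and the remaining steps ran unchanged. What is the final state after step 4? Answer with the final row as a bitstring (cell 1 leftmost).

00000110100001

state after step 1 := 01100011111110
2. -> 01010010000001
3. -> 11111011000001
4. -> 00000110100001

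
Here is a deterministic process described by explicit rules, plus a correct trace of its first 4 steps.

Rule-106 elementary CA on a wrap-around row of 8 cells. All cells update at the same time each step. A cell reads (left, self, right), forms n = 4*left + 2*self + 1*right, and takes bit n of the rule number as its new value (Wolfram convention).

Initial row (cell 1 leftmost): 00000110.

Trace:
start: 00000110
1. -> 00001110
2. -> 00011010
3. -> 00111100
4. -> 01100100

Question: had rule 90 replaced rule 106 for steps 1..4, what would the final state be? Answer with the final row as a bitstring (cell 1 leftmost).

00000000

(re-executing steps 1..4 under rule 90; state before step 1: 00000110)
1. -> 00001111
2. -> 10011001
3. -> 11111111
4. -> 00000000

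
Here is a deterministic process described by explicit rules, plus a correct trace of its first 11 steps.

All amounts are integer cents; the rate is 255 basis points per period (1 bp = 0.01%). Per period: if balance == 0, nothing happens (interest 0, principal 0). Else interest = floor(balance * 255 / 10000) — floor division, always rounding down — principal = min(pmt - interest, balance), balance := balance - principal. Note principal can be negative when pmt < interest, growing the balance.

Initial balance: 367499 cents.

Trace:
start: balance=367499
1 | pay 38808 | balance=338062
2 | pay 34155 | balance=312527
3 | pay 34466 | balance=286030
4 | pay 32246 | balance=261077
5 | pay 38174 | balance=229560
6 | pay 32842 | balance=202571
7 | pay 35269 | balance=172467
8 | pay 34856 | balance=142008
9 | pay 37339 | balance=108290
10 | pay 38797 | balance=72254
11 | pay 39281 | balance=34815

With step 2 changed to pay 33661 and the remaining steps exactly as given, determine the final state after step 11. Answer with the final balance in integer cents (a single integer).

(re-executing from step 2 with the substitution; state before step 2: balance=338062)
2 | pay 33661 | balance=313021
3 | pay 34466 | balance=286537
4 | pay 32246 | balance=261597
5 | pay 38174 | balance=230093
6 | pay 32842 | balance=203118
7 | pay 35269 | balance=173028
8 | pay 34856 | balance=142584
9 | pay 37339 | balance=108880
10 | pay 38797 | balance=72859
11 | pay 39281 | balance=35435

35435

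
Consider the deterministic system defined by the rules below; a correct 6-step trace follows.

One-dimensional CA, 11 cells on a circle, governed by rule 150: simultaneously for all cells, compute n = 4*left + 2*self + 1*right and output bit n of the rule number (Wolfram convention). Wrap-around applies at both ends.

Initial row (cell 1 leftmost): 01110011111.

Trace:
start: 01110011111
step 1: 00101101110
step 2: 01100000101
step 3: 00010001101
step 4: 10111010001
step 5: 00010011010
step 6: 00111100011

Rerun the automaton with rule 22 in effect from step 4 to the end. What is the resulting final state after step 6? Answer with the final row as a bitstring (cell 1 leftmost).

00000100011

(re-executing steps 4..6 under rule 22; state before step 4: 00010001101)
step 4: 10111010001
step 5: 00000011010
step 6: 00000100011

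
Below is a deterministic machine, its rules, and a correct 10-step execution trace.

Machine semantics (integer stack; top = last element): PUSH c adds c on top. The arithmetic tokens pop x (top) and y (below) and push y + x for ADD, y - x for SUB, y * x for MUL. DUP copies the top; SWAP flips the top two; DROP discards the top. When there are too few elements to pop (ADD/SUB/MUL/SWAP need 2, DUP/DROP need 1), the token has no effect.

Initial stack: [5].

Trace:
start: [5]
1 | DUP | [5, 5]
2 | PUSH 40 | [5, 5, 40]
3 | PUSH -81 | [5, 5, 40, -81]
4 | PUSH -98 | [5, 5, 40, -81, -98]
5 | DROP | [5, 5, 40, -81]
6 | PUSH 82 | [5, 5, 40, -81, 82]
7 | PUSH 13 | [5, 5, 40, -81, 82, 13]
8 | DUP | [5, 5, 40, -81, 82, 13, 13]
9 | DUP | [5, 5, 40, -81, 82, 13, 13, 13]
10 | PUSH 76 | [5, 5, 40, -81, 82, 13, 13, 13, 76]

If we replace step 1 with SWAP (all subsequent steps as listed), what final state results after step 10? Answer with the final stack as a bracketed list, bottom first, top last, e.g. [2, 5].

[5, 40, -81, 82, 13, 13, 13, 76]

(re-executing from step 1 with the substitution; state before step 1: [5])
1 | SWAP | [5]
2 | PUSH 40 | [5, 40]
3 | PUSH -81 | [5, 40, -81]
4 | PUSH -98 | [5, 40, -81, -98]
5 | DROP | [5, 40, -81]
6 | PUSH 82 | [5, 40, -81, 82]
7 | PUSH 13 | [5, 40, -81, 82, 13]
8 | DUP | [5, 40, -81, 82, 13, 13]
9 | DUP | [5, 40, -81, 82, 13, 13, 13]
10 | PUSH 76 | [5, 40, -81, 82, 13, 13, 13, 76]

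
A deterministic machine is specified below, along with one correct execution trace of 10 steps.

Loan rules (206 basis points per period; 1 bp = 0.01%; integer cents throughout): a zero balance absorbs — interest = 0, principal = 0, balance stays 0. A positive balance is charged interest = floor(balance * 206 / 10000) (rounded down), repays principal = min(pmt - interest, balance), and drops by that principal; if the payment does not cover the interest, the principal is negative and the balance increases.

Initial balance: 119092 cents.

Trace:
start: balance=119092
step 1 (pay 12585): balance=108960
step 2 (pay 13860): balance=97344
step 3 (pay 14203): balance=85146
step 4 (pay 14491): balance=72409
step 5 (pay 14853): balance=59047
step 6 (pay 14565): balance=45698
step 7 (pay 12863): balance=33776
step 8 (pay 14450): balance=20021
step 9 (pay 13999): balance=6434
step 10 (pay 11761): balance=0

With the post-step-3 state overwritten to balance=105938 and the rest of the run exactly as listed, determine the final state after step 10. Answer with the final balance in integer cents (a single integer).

18786

state after step 3 := balance=105938
step 4 (pay 14491): balance=93629
step 5 (pay 14853): balance=80704
step 6 (pay 14565): balance=67801
step 7 (pay 12863): balance=56334
step 8 (pay 14450): balance=43044
step 9 (pay 13999): balance=29931
step 10 (pay 11761): balance=18786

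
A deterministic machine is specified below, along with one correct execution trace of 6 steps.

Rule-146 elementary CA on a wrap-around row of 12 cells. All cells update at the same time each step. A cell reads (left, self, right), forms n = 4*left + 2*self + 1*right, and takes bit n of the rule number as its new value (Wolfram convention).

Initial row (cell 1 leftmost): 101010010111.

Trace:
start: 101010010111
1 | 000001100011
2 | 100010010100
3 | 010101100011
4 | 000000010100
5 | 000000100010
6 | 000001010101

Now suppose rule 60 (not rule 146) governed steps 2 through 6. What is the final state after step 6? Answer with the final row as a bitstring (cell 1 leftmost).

(re-executing steps 2..6 under rule 60; state before step 2: 000001100011)
2 | 100001010010
3 | 110001111011
4 | 001001000110
5 | 001101100101
6 | 101011010111

101011010111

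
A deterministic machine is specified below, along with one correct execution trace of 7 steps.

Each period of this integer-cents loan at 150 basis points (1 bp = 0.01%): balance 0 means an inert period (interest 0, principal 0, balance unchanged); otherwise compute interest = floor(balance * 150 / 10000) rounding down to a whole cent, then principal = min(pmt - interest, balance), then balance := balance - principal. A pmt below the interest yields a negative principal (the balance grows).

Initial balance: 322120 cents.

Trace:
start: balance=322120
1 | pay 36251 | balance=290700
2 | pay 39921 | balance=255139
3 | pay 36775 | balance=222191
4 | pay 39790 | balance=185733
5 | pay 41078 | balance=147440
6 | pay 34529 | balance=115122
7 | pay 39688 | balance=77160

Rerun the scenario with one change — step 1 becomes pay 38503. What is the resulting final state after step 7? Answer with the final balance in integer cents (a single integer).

74698

(re-executing from step 1 with the substitution; state before step 1: balance=322120)
1 | pay 38503 | balance=288448
2 | pay 39921 | balance=252853
3 | pay 36775 | balance=219870
4 | pay 39790 | balance=183378
5 | pay 41078 | balance=145050
6 | pay 34529 | balance=112696
7 | pay 39688 | balance=74698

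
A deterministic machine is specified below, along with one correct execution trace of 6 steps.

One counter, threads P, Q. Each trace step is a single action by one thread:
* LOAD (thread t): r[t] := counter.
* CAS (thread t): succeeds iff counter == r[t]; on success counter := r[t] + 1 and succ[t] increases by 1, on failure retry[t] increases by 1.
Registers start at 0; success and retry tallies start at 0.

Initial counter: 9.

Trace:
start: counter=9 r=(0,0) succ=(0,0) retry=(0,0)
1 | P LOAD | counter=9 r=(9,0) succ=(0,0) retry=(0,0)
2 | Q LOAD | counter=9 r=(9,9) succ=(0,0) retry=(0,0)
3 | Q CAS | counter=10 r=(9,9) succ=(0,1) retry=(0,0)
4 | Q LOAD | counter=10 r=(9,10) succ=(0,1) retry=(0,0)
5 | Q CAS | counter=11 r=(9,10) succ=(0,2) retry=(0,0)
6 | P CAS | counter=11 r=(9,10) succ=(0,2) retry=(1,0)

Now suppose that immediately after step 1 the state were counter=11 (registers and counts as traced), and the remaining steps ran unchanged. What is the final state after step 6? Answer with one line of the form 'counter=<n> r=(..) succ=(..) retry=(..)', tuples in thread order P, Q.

counter=13 r=(9,12) succ=(0,2) retry=(1,0)

state after step 1 := counter=11 r=(9,0) succ=(0,0) retry=(0,0)
2 | Q LOAD | counter=11 r=(9,11) succ=(0,0) retry=(0,0)
3 | Q CAS | counter=12 r=(9,11) succ=(0,1) retry=(0,0)
4 | Q LOAD | counter=12 r=(9,12) succ=(0,1) retry=(0,0)
5 | Q CAS | counter=13 r=(9,12) succ=(0,2) retry=(0,0)
6 | P CAS | counter=13 r=(9,12) succ=(0,2) retry=(1,0)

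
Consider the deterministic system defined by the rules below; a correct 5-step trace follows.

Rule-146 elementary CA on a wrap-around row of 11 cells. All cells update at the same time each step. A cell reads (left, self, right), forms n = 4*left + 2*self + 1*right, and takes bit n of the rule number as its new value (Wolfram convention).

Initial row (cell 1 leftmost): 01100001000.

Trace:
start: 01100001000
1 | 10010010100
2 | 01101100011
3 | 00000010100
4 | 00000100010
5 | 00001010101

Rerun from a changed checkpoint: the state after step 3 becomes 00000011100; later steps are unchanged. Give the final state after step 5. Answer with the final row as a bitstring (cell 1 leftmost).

state after step 3 := 00000011100
4 | 00000101010
5 | 00001000001

00001000001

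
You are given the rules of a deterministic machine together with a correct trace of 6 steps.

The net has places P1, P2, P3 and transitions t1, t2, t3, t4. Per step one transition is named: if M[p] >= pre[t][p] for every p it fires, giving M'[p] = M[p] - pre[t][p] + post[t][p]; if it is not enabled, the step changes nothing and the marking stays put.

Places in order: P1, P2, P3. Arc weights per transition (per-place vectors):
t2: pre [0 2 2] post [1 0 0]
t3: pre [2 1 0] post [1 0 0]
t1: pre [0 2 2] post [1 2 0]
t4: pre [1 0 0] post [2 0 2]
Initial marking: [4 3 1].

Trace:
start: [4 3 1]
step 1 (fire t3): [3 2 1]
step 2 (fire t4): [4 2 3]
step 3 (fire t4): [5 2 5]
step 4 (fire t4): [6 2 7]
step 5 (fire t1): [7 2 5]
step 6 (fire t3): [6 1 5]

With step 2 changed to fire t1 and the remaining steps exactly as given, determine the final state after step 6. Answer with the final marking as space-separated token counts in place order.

5 1 3

(re-executing from step 2 with the substitution; state before step 2: [3 2 1])
step 2 (fire t1): [3 2 1]
step 3 (fire t4): [4 2 3]
step 4 (fire t4): [5 2 5]
step 5 (fire t1): [6 2 3]
step 6 (fire t3): [5 1 3]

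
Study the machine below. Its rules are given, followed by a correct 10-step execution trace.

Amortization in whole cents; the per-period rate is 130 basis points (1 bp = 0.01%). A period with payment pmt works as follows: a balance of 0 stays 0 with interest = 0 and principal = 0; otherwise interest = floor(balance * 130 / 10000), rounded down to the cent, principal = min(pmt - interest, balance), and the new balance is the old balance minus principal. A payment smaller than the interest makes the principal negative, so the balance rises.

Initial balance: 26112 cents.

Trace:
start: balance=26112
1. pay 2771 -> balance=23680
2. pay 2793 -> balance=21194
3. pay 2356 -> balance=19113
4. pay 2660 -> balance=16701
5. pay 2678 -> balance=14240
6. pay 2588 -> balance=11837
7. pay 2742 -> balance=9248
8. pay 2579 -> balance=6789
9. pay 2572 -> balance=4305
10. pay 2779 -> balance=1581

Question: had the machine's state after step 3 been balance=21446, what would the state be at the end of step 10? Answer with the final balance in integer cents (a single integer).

4134

state after step 3 := balance=21446
4. pay 2660 -> balance=19064
5. pay 2678 -> balance=16633
6. pay 2588 -> balance=14261
7. pay 2742 -> balance=11704
8. pay 2579 -> balance=9277
9. pay 2572 -> balance=6825
10. pay 2779 -> balance=4134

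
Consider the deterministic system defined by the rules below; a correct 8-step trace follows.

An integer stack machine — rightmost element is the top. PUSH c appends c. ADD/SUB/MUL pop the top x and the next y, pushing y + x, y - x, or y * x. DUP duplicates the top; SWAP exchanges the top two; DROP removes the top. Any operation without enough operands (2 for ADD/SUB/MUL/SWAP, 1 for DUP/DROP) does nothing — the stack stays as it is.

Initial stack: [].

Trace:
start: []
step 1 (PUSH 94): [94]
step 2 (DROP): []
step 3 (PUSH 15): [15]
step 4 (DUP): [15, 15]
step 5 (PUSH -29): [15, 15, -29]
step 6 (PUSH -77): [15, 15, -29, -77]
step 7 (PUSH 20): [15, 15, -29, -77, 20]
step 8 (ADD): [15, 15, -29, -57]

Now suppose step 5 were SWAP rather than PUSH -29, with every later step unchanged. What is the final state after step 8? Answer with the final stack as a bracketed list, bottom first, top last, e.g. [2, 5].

(re-executing from step 5 with the substitution; state before step 5: [15, 15])
step 5 (SWAP): [15, 15]
step 6 (PUSH -77): [15, 15, -77]
step 7 (PUSH 20): [15, 15, -77, 20]
step 8 (ADD): [15, 15, -57]

[15, 15, -57]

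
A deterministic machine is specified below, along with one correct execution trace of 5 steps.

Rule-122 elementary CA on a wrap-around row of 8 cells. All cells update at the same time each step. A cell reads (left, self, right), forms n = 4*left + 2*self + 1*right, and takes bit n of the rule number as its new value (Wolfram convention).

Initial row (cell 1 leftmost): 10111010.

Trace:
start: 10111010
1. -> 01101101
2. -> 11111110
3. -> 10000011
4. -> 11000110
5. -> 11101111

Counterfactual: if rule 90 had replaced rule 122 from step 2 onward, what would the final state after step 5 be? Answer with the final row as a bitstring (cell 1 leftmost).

(re-executing steps 2..5 under rule 90; state before step 2: 01101101)
2. -> 01101100
3. -> 11101110
4. -> 10101010
5. -> 00000000

00000000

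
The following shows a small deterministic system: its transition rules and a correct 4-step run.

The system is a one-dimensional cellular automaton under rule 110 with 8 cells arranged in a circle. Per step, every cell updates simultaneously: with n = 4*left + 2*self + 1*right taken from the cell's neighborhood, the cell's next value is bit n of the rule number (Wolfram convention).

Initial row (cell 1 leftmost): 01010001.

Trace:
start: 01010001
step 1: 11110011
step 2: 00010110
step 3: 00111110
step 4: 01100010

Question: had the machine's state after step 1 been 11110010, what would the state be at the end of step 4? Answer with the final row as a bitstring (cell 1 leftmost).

state after step 1 := 11110010
step 2: 10010111
step 3: 10111100
step 4: 11100101

11100101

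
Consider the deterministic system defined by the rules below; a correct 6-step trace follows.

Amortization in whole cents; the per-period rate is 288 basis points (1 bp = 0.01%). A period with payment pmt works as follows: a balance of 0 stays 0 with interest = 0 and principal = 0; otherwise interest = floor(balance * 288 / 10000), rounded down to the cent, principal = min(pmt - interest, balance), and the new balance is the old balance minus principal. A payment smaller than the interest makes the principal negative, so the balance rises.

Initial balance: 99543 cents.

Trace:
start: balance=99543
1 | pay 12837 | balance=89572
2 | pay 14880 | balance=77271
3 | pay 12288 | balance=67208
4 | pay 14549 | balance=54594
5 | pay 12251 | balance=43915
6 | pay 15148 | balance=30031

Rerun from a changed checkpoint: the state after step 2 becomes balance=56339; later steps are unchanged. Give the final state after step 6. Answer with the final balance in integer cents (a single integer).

state after step 2 := balance=56339
3 | pay 12288 | balance=45673
4 | pay 14549 | balance=32439
5 | pay 12251 | balance=21122
6 | pay 15148 | balance=6582

6582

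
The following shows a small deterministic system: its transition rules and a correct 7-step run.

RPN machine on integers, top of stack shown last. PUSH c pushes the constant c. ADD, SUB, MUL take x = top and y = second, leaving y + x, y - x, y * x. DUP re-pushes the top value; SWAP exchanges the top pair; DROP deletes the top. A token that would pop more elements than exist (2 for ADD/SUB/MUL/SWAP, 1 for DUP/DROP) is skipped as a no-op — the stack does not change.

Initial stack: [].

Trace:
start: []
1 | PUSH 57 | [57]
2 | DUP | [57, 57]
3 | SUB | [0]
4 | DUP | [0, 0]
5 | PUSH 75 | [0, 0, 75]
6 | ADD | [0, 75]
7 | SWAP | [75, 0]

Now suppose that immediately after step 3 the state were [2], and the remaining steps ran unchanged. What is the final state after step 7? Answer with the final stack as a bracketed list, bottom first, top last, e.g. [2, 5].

state after step 3 := [2]
4 | DUP | [2, 2]
5 | PUSH 75 | [2, 2, 75]
6 | ADD | [2, 77]
7 | SWAP | [77, 2]

[77, 2]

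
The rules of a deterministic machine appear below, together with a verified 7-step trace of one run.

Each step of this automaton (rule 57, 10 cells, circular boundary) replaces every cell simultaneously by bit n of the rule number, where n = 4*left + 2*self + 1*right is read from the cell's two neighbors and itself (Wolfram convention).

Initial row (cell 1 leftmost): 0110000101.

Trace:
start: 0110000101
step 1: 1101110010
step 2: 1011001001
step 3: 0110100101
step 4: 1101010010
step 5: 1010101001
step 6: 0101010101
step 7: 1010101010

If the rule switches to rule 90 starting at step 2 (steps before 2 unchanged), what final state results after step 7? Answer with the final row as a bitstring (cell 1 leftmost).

(re-executing steps 2..7 under rule 90; state before step 2: 1101110010)
step 2: 1101011100
step 3: 1100010111
step 4: 0110100100
step 5: 1110011010
step 6: 1011111000
step 7: 0010001101

0010001101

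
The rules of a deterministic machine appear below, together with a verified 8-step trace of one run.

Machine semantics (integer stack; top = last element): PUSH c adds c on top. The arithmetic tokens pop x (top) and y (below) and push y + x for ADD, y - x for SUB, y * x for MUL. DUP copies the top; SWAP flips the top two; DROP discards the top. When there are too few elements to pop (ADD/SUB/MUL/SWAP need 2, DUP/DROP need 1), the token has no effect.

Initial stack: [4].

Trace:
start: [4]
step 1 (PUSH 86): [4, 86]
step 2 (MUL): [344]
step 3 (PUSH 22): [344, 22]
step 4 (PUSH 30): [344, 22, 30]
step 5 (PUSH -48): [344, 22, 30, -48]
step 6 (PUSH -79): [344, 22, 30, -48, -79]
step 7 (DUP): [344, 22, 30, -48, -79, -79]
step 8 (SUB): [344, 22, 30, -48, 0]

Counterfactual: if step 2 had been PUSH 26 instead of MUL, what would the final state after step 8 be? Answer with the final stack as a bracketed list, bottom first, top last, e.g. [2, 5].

(re-executing from step 2 with the substitution; state before step 2: [4, 86])
step 2 (PUSH 26): [4, 86, 26]
step 3 (PUSH 22): [4, 86, 26, 22]
step 4 (PUSH 30): [4, 86, 26, 22, 30]
step 5 (PUSH -48): [4, 86, 26, 22, 30, -48]
step 6 (PUSH -79): [4, 86, 26, 22, 30, -48, -79]
step 7 (DUP): [4, 86, 26, 22, 30, -48, -79, -79]
step 8 (SUB): [4, 86, 26, 22, 30, -48, 0]

[4, 86, 26, 22, 30, -48, 0]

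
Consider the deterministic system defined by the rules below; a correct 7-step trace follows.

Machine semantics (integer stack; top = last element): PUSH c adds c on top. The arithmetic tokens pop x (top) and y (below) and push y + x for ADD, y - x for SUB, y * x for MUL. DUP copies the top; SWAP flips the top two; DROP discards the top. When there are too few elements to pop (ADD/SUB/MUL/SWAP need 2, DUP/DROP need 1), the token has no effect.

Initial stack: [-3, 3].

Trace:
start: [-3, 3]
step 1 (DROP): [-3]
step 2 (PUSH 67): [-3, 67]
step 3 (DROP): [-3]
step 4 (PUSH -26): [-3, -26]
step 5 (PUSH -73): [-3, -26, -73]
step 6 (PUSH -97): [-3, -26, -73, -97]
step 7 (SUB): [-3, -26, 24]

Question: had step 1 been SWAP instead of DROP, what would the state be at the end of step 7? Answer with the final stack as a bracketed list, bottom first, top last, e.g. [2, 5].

(re-executing from step 1 with the substitution; state before step 1: [-3, 3])
step 1 (SWAP): [3, -3]
step 2 (PUSH 67): [3, -3, 67]
step 3 (DROP): [3, -3]
step 4 (PUSH -26): [3, -3, -26]
step 5 (PUSH -73): [3, -3, -26, -73]
step 6 (PUSH -97): [3, -3, -26, -73, -97]
step 7 (SUB): [3, -3, -26, 24]

[3, -3, -26, 24]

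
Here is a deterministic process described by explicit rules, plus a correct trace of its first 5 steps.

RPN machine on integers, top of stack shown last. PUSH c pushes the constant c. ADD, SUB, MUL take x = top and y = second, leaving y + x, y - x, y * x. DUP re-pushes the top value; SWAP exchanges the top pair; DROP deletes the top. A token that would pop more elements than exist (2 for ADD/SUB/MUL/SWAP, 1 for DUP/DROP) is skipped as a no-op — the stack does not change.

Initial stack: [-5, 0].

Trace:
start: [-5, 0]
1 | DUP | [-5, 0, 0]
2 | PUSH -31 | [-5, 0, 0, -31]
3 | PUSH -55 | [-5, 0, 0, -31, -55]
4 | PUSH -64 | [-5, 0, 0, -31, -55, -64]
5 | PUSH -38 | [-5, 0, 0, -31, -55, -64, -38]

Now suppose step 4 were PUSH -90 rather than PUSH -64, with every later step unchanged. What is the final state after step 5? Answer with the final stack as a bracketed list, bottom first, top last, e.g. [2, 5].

(re-executing from step 4 with the substitution; state before step 4: [-5, 0, 0, -31, -55])
4 | PUSH -90 | [-5, 0, 0, -31, -55, -90]
5 | PUSH -38 | [-5, 0, 0, -31, -55, -90, -38]

[-5, 0, 0, -31, -55, -90, -38]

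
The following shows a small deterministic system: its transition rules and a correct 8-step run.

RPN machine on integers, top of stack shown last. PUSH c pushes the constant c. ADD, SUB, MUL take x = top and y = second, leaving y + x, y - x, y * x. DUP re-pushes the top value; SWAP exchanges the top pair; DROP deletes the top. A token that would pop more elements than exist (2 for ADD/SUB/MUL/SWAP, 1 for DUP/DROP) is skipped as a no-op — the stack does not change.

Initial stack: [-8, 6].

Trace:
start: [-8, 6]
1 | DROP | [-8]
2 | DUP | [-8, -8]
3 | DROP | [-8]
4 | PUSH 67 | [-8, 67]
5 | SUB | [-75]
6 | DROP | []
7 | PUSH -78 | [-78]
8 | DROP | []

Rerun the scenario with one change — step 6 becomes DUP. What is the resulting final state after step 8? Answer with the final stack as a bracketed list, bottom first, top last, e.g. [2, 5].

[-75, -75]

(re-executing from step 6 with the substitution; state before step 6: [-75])
6 | DUP | [-75, -75]
7 | PUSH -78 | [-75, -75, -78]
8 | DROP | [-75, -75]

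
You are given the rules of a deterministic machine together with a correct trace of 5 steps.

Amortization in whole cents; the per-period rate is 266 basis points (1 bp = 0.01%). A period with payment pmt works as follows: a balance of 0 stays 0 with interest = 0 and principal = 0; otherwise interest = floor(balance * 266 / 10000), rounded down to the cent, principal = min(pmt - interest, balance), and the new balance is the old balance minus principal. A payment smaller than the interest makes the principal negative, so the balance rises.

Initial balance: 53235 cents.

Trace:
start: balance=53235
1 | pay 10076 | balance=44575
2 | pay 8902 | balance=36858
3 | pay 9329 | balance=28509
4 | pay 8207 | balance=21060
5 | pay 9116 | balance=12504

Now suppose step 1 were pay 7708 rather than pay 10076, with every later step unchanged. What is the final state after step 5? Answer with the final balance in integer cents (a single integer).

(re-executing from step 1 with the substitution; state before step 1: balance=53235)
1 | pay 7708 | balance=46943
2 | pay 8902 | balance=39289
3 | pay 9329 | balance=31005
4 | pay 8207 | balance=23622
5 | pay 9116 | balance=15134

15134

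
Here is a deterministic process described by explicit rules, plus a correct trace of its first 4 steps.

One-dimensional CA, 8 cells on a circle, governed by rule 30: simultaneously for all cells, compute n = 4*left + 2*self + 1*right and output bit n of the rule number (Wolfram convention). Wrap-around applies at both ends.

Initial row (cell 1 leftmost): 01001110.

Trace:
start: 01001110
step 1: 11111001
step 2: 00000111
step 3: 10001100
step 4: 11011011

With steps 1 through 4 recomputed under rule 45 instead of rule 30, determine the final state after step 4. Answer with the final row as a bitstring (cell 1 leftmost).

10001001

(re-executing steps 1..4 under rule 45; state before step 1: 01001110)
step 1: 01001000
step 2: 01001011
step 3: 11001110
step 4: 10001001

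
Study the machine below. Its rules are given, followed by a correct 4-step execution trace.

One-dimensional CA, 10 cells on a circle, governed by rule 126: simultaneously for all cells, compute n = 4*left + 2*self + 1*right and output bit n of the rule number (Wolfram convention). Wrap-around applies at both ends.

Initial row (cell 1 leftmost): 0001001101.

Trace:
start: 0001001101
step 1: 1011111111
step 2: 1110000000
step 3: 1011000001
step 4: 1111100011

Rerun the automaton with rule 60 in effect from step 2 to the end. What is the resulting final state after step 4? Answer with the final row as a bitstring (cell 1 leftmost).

(re-executing steps 2..4 under rule 60; state before step 2: 1011111111)
step 2: 0110000000
step 3: 0101000000
step 4: 0111100000

0111100000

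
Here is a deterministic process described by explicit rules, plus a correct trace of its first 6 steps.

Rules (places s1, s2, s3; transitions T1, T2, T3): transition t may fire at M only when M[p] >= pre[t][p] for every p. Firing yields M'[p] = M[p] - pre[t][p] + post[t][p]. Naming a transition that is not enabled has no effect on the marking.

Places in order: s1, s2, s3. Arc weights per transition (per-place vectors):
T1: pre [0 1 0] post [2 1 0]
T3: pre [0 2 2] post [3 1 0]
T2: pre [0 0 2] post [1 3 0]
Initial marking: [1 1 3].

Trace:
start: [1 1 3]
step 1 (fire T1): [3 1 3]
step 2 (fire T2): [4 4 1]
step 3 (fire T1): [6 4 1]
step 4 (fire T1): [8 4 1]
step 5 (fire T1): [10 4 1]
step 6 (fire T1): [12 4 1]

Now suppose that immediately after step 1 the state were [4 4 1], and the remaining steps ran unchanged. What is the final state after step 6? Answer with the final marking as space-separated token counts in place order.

12 4 1

state after step 1 := [4 4 1]
step 2 (fire T2): [4 4 1]
step 3 (fire T1): [6 4 1]
step 4 (fire T1): [8 4 1]
step 5 (fire T1): [10 4 1]
step 6 (fire T1): [12 4 1]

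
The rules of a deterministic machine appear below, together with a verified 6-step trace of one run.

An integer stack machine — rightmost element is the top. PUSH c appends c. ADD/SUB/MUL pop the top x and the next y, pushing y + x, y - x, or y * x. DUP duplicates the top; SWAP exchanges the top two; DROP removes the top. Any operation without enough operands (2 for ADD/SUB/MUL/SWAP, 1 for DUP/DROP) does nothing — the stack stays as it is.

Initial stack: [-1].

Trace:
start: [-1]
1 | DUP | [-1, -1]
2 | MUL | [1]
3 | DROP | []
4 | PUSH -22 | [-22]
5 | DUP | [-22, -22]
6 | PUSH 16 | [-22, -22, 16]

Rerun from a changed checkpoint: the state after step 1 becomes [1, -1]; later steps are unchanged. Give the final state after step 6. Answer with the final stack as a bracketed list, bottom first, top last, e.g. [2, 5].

state after step 1 := [1, -1]
2 | MUL | [-1]
3 | DROP | []
4 | PUSH -22 | [-22]
5 | DUP | [-22, -22]
6 | PUSH 16 | [-22, -22, 16]

[-22, -22, 16]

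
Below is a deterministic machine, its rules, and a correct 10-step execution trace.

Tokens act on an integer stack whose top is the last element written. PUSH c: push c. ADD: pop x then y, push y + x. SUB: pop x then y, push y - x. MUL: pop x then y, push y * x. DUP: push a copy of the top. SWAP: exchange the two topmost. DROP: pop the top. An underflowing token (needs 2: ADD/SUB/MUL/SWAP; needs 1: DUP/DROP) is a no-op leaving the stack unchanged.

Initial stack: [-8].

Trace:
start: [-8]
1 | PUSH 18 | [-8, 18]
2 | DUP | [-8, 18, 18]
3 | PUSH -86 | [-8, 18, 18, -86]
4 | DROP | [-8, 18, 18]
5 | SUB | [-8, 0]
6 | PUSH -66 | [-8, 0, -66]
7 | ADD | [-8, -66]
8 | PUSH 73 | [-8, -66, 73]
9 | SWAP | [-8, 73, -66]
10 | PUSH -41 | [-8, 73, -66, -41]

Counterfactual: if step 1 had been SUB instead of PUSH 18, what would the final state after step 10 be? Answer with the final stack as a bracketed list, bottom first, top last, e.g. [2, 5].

[73, -66, -41]

(re-executing from step 1 with the substitution; state before step 1: [-8])
1 | SUB | [-8]
2 | DUP | [-8, -8]
3 | PUSH -86 | [-8, -8, -86]
4 | DROP | [-8, -8]
5 | SUB | [0]
6 | PUSH -66 | [0, -66]
7 | ADD | [-66]
8 | PUSH 73 | [-66, 73]
9 | SWAP | [73, -66]
10 | PUSH -41 | [73, -66, -41]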